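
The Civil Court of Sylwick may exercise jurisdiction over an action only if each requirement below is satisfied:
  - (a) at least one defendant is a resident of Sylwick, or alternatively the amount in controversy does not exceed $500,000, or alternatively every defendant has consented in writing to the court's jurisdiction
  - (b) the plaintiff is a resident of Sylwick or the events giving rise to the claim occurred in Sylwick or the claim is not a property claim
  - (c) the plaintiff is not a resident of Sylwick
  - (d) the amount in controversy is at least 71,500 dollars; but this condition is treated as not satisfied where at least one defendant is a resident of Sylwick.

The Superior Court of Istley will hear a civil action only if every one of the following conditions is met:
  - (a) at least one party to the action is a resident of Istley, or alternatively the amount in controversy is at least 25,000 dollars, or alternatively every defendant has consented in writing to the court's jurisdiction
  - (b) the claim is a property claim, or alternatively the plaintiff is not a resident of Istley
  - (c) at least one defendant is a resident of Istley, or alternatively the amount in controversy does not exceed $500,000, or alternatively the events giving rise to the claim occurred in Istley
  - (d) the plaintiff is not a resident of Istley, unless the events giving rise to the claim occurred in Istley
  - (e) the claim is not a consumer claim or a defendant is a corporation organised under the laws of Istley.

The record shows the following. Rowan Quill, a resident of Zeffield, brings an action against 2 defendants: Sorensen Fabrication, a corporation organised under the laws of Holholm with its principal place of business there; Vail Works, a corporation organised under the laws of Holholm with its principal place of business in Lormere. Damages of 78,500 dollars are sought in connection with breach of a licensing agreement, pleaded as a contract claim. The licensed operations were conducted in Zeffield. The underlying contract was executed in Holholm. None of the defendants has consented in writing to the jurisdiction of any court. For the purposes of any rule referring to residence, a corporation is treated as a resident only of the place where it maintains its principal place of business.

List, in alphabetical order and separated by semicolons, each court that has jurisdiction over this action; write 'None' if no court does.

The Civil Court of Sylwick:
  (a) The amount in controversy is $78,500, within the 500,000 dollars ceiling, which satisfies one of the alternatives. Met.
  (b) The claim is a contract claim, not a property claim, which satisfies one of the alternatives. Condition met.
  (c) The plaintiff resides in Zeffield, which is not Sylwick. Satisfied.
  (d) The amount in controversy is 78,500 dollars, which meets the $71,500 floor. The carve-out does not apply: no defendant resides in Sylwick (they reside in Holholm, Lormere). Satisfied.
  → Every requirement is satisfied — jurisdiction.
The Superior Court of Istley:
  (a) The amount in controversy is 78,500 dollars, which meets the 25,000 dollars floor, which satisfies one of the alternatives. Met.
  (b) The plaintiff resides in Zeffield, which is not Istley — that alternative is enough. Satisfied.
  (c) The amount in controversy is USD 78,500, within the $500,000 ceiling, so one alternative holds. Met.
  (d) The plaintiff resides in Zeffield, which is not Istley. Satisfied.
  (e) The claim is a contract claim, not a consumer claim, so one alternative holds. Condition met.
  → The court has jurisdiction.

the Civil Court of Sylwick; the Superior Court of Istley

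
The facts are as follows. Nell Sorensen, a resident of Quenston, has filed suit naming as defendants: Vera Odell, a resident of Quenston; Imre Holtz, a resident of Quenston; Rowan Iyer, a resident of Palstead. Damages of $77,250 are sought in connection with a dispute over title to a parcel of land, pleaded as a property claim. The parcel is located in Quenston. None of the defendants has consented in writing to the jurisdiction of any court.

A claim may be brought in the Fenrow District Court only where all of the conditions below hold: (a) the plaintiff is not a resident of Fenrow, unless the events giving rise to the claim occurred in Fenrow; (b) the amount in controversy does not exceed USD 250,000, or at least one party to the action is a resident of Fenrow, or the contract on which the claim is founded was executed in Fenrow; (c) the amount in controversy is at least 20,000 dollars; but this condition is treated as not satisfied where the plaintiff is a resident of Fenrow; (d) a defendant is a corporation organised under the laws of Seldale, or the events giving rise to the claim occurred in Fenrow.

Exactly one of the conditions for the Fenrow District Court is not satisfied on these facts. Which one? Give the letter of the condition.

(d)

The Fenrow District Court:
  (a) The plaintiff resides in Quenston, which is not Fenrow. Satisfied.
  (b) The amount in controversy is USD 77,250, within the $250,000 ceiling, so this disjunct is met. Condition met.
  (c) The amount in controversy is $77,250, which meets the USD 20,000 floor. The carve-out does not apply: the plaintiff resides in Quenston, not Fenrow. Condition met.
  (d) No defendant is a corporation; the operative events occurred in Quenston, not Fenrow — no alternative holds. Fails.
Only condition (d) fails.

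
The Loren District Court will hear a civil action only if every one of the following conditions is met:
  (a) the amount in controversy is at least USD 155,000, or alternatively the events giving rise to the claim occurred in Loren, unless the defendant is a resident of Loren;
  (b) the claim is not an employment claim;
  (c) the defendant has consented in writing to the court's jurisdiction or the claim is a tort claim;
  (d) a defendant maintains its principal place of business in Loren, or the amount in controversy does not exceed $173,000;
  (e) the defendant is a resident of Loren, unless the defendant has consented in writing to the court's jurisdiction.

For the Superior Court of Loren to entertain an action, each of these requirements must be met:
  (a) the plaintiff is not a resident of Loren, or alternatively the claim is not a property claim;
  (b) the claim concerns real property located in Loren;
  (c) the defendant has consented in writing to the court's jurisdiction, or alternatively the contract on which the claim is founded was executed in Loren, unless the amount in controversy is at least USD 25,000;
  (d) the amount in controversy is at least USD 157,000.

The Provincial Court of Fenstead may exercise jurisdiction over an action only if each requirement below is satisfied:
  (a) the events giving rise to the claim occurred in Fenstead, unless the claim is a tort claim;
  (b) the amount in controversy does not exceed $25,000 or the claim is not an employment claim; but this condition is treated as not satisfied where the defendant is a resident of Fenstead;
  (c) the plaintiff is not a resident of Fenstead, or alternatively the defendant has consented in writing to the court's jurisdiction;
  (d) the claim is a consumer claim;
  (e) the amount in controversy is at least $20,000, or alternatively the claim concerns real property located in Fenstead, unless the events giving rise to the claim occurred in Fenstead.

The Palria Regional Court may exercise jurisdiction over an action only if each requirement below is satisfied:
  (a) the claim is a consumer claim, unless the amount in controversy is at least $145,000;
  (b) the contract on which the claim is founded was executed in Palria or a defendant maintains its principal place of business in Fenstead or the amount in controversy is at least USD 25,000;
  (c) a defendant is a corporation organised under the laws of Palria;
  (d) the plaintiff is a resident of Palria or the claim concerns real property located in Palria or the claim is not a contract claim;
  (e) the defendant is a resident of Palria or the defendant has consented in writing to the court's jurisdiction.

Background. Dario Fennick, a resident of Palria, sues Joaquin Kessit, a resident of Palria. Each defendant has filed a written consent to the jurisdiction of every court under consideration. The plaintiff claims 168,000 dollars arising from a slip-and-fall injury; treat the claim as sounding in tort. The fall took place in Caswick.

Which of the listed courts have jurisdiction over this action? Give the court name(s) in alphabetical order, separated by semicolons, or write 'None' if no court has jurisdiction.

The Loren District Court:
  (a) The amount in controversy is USD 168,000, which meets the 155,000 dollars floor, so this disjunct is met. Satisfied.
  (b) The claim is a tort claim, not an employment claim. Met.
  (c) Every defendant has filed written consent, which satisfies one of the alternatives. Satisfied.
  (d) The amount in controversy is 168,000 dollars, within the $173,000 ceiling, which satisfies one of the alternatives. Satisfied.
  (e) The defendant resides in Palria, not Loren. But every defendant has filed written consent, and the 'unless' clause therefore excuses the requirement. Condition met.
  → The court has jurisdiction.
The Superior Court of Loren:
  (a) The plaintiff resides in Palria, which is not Loren, so one alternative holds. Met.
  (b) The claim does not concern real property. Not satisfied.
  (c) Every defendant has filed written consent, so one alternative holds. Satisfied.
  (d) The amount in controversy is 168,000 dollars, which meets the $157,000 floor. Met.
  → At least one condition fails; no jurisdiction.
The Provincial Court of Fenstead:
  (a) The operative events occurred in Caswick, not Fenstead. However, the claim is a tort claim, so the 'unless' proviso supplies this condition. Condition met.
  (b) The claim is a tort claim, not an employment claim, which satisfies one of the alternatives. And the carve-out is inapplicable — the defendant resides in Palria, not Fenstead. Satisfied.
  (c) The plaintiff resides in Palria, which is not Fenstead, which satisfies one of the alternatives. Satisfied.
  (d) The claim is a tort claim, not a consumer claim. Fails.
  (e) The amount in controversy is USD 168,000, which meets the 20,000 dollars floor, so this disjunct is met. Satisfied.
  → Not every requirement is met — no jurisdiction.
The Palria Regional Court:
  (a) The claim is a tort claim, not a consumer claim. However, the amount in controversy is $168,000, which meets the 145,000 dollars floor, so the 'unless' proviso supplies this condition. Met.
  (b) The amount in controversy is $168,000, which meets the $25,000 floor — that alternative is enough. Condition met.
  (c) No defendant is a corporation. Fails.
  (d) The plaintiff resides in Palria — that alternative is enough. Met.
  (e) The defendant resides in Palria, so one alternative holds. Satisfied.
  → Not every requirement is met — no jurisdiction.

the Loren District Court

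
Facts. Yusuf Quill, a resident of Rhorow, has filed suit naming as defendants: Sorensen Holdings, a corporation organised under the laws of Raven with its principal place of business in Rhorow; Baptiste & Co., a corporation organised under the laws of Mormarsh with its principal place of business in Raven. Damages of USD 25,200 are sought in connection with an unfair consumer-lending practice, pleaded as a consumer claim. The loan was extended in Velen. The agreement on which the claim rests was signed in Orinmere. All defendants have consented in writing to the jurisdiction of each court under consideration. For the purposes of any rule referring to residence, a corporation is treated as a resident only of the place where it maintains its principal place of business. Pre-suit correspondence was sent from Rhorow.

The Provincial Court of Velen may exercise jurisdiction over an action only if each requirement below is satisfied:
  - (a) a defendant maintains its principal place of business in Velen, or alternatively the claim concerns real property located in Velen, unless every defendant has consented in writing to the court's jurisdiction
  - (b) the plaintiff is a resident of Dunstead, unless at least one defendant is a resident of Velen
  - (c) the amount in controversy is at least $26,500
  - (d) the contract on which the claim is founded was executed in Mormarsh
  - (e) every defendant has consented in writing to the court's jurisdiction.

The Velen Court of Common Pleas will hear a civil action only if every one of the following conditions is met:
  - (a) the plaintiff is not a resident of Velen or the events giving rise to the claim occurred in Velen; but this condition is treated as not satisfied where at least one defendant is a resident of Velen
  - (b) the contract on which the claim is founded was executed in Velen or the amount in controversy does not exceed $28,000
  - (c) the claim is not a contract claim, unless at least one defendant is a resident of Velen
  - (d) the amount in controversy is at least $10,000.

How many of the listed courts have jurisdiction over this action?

The Provincial Court of Velen:
  (a) The corporate defendant(s) have their principal place of business in Raven, Rhorow, not Velen; the claim does not concern real property — every alternative fails. The proviso rescues it, though: every defendant has filed written consent. Met.
  (b) The plaintiff resides in Rhorow, not Dunstead. And no defendant resides in Velen (they reside in Rhorow, Raven), so the proviso does not save it. Not satisfied.
  (c) The amount in controversy is 25,200 dollars, below the USD 26,500 floor. Fails.
  (d) The contract was executed in Orinmere, not Mormarsh. Condition not met.
  (e) Every defendant has filed written consent. Condition met.
  → No jurisdiction.
The Velen Court of Common Pleas:
  (a) The plaintiff resides in Rhorow, which is not Velen, so one alternative holds. The carve-out does not apply: no defendant resides in Velen (they reside in Rhorow, Raven). Condition met.
  (b) The amount in controversy is USD 25,200, within the 28,000 dollars ceiling, which satisfies one of the alternatives. Condition met.
  (c) The claim is a consumer claim, not a contract claim. Met.
  (d) The amount in controversy is USD 25,200, which meets the $10,000 floor. Satisfied.
  → Every requirement is satisfied — jurisdiction.
Courts with jurisdiction: the Velen Court of Common Pleas — 1 in total.

1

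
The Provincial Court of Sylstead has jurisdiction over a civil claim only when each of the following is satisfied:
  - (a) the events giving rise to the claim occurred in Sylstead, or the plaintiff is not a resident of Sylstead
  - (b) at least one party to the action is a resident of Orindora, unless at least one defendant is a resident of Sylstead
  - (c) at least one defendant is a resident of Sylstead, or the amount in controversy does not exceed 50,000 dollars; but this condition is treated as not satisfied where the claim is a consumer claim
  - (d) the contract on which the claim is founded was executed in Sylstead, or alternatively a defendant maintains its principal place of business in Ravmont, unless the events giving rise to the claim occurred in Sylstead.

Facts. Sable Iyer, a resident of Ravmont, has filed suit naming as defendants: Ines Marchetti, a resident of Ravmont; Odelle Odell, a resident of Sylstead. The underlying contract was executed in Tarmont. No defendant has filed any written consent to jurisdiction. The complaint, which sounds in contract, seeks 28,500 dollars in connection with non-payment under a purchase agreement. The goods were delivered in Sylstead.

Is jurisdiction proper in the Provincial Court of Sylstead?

Yes

The Provincial Court of Sylstead:
  (a) The operative events occurred in Sylstead — that alternative is enough. Met.
  (b) No party resides in Orindora. But Odelle Odell resides in Sylstead, and the 'unless' clause therefore excuses the requirement. Condition met.
  (c) Odelle Odell resides in Sylstead, so this disjunct is met. The carve-out does not apply: the claim is a contract claim, not a consumer claim. Satisfied.
  (d) The contract was executed in Tarmont, not Sylstead; no defendant is a corporation — none of the alternatives is met. The proviso rescues it, though: the operative events occurred in Sylstead. Satisfied.
  → Jurisdiction lies.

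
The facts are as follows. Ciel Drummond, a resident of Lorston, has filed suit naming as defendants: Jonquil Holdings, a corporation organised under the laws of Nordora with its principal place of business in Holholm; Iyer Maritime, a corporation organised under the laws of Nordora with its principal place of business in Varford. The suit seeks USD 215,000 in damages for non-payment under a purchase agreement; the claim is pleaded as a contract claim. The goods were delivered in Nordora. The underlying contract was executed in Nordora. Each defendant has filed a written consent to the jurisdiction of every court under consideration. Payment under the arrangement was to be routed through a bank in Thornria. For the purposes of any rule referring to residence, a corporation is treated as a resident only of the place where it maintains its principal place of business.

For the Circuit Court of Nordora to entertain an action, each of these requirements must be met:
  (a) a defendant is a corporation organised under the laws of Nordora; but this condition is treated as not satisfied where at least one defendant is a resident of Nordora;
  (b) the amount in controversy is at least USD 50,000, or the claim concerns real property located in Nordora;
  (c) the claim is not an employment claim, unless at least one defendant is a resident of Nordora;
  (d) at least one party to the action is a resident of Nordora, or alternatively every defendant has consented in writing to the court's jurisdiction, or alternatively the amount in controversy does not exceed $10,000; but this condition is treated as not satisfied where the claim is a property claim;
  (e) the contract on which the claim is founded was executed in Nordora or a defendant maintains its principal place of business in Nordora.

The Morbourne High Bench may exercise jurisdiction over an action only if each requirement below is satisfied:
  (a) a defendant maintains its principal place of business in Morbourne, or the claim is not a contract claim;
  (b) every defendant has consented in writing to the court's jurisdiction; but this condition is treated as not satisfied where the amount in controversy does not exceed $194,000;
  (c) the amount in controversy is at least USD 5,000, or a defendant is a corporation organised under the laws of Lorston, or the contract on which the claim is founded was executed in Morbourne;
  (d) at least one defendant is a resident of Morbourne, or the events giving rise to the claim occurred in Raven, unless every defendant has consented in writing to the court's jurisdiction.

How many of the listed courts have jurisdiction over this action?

The Circuit Court of Nordora:
  (a) Jonquil Holdings is organised under the laws of Nordora. The exception is not triggered, since no defendant resides in Nordora (they reside in Holholm, Varford). Satisfied.
  (b) The amount in controversy is $215,000, which meets the $50,000 floor, which satisfies one of the alternatives. Satisfied.
  (c) The claim is a contract claim, not an employment claim. Condition met.
  (d) Every defendant has filed written consent, so one alternative holds. And the carve-out is inapplicable — the claim is a contract claim, not a property claim. Met.
  (e) The contract was executed in Nordora, which satisfies one of the alternatives. Met.
  → The court has jurisdiction.
The Morbourne High Bench:
  (a) The corporate defendant(s) have their principal place of business in Holholm, Varford, not Morbourne; the claim is a contract claim — no alternative holds. Condition not met.
  (b) Every defendant has filed written consent. The carve-out does not apply: the amount in controversy is $215,000, above the $194,000 ceiling. Satisfied.
  (c) The amount in controversy is 215,000 dollars, which meets the $5,000 floor, which satisfies one of the alternatives. Met.
  (d) No defendant resides in Morbourne (they reside in Holholm, Varford); the operative events occurred in Nordora, not Raven — no alternative holds. However, every defendant has filed written consent, so the 'unless' proviso supplies this condition. Condition met.
  → Not every requirement is met — no jurisdiction.
Courts with jurisdiction: the Circuit Court of Nordora — 1 in total.

1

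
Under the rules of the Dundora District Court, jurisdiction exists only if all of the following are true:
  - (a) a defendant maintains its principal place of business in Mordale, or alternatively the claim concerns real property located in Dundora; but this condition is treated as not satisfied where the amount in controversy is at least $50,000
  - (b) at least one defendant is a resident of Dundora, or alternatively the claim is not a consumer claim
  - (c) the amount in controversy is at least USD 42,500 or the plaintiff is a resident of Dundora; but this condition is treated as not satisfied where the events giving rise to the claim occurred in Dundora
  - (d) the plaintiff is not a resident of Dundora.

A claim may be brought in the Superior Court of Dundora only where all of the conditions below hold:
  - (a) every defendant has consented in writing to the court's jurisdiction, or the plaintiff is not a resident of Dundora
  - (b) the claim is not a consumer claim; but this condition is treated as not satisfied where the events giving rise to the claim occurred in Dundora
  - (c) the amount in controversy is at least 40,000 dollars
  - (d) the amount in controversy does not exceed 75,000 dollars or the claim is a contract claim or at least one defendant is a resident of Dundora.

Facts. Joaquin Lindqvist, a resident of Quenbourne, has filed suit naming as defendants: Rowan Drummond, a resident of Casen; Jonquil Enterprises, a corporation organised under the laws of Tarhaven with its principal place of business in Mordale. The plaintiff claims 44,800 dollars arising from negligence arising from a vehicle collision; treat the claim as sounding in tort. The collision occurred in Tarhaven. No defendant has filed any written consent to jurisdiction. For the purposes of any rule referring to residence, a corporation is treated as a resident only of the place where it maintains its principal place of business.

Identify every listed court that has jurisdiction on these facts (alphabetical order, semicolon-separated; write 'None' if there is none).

the Dundora District Court; the Superior Court of Dundora

The Dundora District Court:
  (a) Jonquil Enterprises has its principal place of business in Mordale, which satisfies one of the alternatives. The exception is not triggered, since the amount in controversy is USD 44,800, below the $50,000 floor. Met.
  (b) The claim is a tort claim, not a consumer claim — that alternative is enough. Condition met.
  (c) The amount in controversy is USD 44,800, which meets the USD 42,500 floor, which satisfies one of the alternatives. The carve-out does not apply: the operative events occurred in Tarhaven, not Dundora. Met.
  (d) The plaintiff resides in Quenbourne, which is not Dundora. Met.
  → All conditions met; jurisdiction exists.
The Superior Court of Dundora:
  (a) The plaintiff resides in Quenbourne, which is not Dundora, so one alternative holds. Condition met.
  (b) The claim is a tort claim, not a consumer claim. The carve-out does not apply: the operative events occurred in Tarhaven, not Dundora. Satisfied.
  (c) The amount in controversy is 44,800 dollars, which meets the $40,000 floor. Satisfied.
  (d) The amount in controversy is USD 44,800, within the 75,000 dollars ceiling, so one alternative holds. Satisfied.
  → Jurisdiction lies.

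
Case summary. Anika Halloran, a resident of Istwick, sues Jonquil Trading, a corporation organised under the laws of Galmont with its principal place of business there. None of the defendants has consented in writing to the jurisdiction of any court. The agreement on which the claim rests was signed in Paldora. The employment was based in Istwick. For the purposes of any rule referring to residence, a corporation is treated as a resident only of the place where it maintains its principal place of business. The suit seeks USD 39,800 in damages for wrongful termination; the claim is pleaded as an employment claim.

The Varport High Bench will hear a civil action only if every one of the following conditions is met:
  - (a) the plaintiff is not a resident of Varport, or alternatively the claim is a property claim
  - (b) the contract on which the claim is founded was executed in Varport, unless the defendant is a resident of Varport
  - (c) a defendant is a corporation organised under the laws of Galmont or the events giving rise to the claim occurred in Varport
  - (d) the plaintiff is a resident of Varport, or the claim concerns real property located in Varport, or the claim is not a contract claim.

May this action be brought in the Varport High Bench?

The Varport High Bench:
  (a) The plaintiff resides in Istwick, which is not Varport, which satisfies one of the alternatives. Met.
  (b) The contract was executed in Paldora, not Varport. The proviso offers no rescue either, since the defendant resides in Galmont, not Varport. Condition not met.
  (c) Jonquil Trading is organised under the laws of Galmont — that alternative is enough. Condition met.
  (d) The claim is an employment claim, not a contract claim, so this disjunct is met. Condition met.
  → The court lacks jurisdiction.

No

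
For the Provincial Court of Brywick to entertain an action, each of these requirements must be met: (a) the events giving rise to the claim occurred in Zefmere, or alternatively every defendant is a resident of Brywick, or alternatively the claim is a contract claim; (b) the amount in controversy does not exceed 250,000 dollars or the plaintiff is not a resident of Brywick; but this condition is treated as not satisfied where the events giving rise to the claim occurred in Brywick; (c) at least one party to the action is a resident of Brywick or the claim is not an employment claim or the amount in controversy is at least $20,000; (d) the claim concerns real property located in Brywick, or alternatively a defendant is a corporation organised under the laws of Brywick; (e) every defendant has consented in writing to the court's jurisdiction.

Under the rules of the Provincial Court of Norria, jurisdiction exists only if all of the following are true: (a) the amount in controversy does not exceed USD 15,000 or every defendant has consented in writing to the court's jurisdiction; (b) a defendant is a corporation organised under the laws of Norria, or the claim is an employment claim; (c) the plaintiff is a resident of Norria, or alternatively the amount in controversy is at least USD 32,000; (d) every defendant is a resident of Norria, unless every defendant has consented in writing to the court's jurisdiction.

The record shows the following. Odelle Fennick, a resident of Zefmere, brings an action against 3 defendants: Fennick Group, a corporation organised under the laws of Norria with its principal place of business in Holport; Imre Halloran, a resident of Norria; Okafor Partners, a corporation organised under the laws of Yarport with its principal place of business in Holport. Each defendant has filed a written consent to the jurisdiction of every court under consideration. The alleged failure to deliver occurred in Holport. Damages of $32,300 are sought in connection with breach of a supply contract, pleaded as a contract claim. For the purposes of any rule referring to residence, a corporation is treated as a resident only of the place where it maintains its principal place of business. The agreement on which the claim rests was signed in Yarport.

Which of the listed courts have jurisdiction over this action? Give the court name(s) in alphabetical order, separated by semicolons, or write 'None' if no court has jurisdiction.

The Provincial Court of Brywick:
  (a) The claim is a contract claim, so this disjunct is met. Condition met.
  (b) The amount in controversy is USD 32,300, within the USD 250,000 ceiling — that alternative is enough. The carve-out does not apply: the operative events occurred in Holport, not Brywick. Condition met.
  (c) The claim is a contract claim, not an employment claim, which satisfies one of the alternatives. Met.
  (d) The claim does not concern real property; the corporate defendant(s) are organised in Norria, Yarport, not Brywick — every alternative fails. Fails.
  (e) Every defendant has filed written consent. Satisfied.
  → At least one condition fails; no jurisdiction.
The Provincial Court of Norria:
  (a) Every defendant has filed written consent — that alternative is enough. Satisfied.
  (b) Fennick Group is organised under the laws of Norria, so one alternative holds. Condition met.
  (c) The amount in controversy is 32,300 dollars, which meets the $32,000 floor, which satisfies one of the alternatives. Satisfied.
  (d) The defendants reside as follows — Fennick Group in Holport, Imre Halloran in Norria, Okafor Partners in Holport — not all in Norria. The proviso rescues it, though: every defendant has filed written consent. Met.
  → All conditions met; jurisdiction exists.

the Provincial Court of Norria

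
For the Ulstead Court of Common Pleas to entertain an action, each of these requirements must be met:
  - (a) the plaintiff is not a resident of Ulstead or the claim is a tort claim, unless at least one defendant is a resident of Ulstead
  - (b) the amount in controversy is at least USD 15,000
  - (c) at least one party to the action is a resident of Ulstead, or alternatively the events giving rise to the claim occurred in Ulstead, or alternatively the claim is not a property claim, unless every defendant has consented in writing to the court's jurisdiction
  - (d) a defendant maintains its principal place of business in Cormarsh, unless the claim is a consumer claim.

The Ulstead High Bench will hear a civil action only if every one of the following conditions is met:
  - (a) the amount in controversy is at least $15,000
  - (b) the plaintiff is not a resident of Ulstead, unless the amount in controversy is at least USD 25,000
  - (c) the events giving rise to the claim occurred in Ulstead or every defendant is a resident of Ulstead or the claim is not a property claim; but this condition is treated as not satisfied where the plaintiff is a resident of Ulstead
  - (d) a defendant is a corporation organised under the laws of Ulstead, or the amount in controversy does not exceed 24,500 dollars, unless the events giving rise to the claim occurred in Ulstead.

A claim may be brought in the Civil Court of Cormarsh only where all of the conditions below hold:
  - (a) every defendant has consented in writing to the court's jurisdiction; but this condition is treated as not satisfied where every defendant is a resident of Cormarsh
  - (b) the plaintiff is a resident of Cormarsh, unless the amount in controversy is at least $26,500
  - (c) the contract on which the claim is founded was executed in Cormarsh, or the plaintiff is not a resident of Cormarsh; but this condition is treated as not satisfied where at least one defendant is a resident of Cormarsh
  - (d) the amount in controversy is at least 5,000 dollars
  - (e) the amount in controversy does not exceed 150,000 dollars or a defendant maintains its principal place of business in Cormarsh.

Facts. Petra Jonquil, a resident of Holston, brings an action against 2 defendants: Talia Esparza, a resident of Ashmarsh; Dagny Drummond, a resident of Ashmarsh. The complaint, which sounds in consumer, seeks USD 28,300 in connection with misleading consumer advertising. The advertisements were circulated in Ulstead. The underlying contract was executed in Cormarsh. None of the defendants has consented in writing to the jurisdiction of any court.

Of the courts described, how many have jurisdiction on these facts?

2

The Ulstead Court of Common Pleas:
  (a) The plaintiff resides in Holston, which is not Ulstead, so this disjunct is met. Condition met.
  (b) The amount in controversy is USD 28,300, which meets the 15,000 dollars floor. Satisfied.
  (c) The operative events occurred in Ulstead, which satisfies one of the alternatives. Condition met.
  (d) No defendant is a corporation. However, the claim is a consumer claim, so the 'unless' proviso supplies this condition. Condition met.
  → Jurisdiction lies.
The Ulstead High Bench:
  (a) The amount in controversy is 28,300 dollars, which meets the USD 15,000 floor. Condition met.
  (b) The plaintiff resides in Holston, which is not Ulstead. Met.
  (c) The operative events occurred in Ulstead, so this disjunct is met. And the carve-out is inapplicable — the plaintiff resides in Holston, not Ulstead. Met.
  (d) No defendant is a corporation; the amount in controversy is USD 28,300, above the USD 24,500 ceiling — none of the alternatives is met. The proviso rescues it, though: the operative events occurred in Ulstead. Satisfied.
  → The court has jurisdiction.
The Civil Court of Cormarsh:
  (a) No such written consent has been filed. Not satisfied.
  (b) The plaintiff resides in Holston, not Cormarsh. The proviso rescues it, though: the amount in controversy is USD 28,300, which meets the $26,500 floor. Met.
  (c) The contract was executed in Cormarsh, which satisfies one of the alternatives. And the carve-out is inapplicable — no defendant resides in Cormarsh (they reside in Ashmarsh, Ashmarsh). Satisfied.
  (d) The amount in controversy is USD 28,300, which meets the USD 5,000 floor. Satisfied.
  (e) The amount in controversy is 28,300 dollars, within the $150,000 ceiling, which satisfies one of the alternatives. Satisfied.
  → No jurisdiction.
Courts with jurisdiction: the Ulstead Court of Common Pleas, the Ulstead High Bench — 2 in total.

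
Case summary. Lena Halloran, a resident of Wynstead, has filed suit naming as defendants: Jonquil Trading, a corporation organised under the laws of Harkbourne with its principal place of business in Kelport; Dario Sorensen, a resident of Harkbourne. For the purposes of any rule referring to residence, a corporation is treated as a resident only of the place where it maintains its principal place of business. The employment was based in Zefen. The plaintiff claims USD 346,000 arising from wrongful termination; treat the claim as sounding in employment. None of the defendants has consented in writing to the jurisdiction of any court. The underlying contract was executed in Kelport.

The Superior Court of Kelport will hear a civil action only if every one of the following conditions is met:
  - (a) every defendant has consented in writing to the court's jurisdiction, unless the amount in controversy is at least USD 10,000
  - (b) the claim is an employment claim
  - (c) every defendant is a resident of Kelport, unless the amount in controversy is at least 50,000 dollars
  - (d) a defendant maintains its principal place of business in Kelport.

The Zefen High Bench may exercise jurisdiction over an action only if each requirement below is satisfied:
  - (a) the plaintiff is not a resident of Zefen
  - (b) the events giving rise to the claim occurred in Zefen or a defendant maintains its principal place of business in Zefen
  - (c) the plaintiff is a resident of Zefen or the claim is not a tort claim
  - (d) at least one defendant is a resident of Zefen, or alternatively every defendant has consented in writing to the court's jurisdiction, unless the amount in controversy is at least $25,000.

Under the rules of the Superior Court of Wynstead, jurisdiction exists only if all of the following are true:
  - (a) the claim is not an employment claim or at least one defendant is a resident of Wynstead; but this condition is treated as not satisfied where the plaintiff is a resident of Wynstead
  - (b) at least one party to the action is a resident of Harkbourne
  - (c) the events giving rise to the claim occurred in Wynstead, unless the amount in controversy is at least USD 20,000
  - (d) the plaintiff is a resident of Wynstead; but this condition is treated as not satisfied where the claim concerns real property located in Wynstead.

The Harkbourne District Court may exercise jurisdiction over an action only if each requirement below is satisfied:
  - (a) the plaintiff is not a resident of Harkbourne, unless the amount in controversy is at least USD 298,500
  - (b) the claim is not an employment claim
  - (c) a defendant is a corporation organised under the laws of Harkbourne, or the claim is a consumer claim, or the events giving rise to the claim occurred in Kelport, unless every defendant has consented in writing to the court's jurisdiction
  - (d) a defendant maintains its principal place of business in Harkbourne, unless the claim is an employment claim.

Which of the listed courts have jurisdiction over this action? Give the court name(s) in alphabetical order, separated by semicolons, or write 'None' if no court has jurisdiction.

The Superior Court of Kelport:
  (a) No such written consent has been filed. However, the amount in controversy is USD 346,000, which meets the USD 10,000 floor, so the 'unless' proviso supplies this condition. Satisfied.
  (b) The claim is an employment claim. Met.
  (c) The defendants reside as follows — Jonquil Trading in Kelport, Dario Sorensen in Harkbourne — not all in Kelport. However, the amount in controversy is 346,000 dollars, which meets the USD 50,000 floor, so the 'unless' proviso supplies this condition. Condition met.
  (d) Jonquil Trading has its principal place of business in Kelport. Satisfied.
  → Jurisdiction lies.
The Zefen High Bench:
  (a) The plaintiff resides in Wynstead, which is not Zefen. Condition met.
  (b) The operative events occurred in Zefen, so this disjunct is met. Satisfied.
  (c) The claim is an employment claim, not a tort claim, so one alternative holds. Condition met.
  (d) No defendant resides in Zefen (they reside in Kelport, Harkbourne); no such written consent has been filed — no alternative holds. But the amount in controversy is 346,000 dollars, which meets the 25,000 dollars floor, and the 'unless' clause therefore excuses the requirement. Met.
  → The court has jurisdiction.
The Superior Court of Wynstead:
  (a) The claim is an employment claim; no defendant resides in Wynstead (they reside in Kelport, Harkbourne) — every alternative fails. Fails.
  (b) Dario Sorensen resides in Harkbourne. Condition met.
  (c) The operative events occurred in Zefen, not Wynstead. But the amount in controversy is $346,000, which meets the 20,000 dollars floor, and the 'unless' clause therefore excuses the requirement. Condition met.
  (d) The plaintiff resides in Wynstead. And the carve-out is inapplicable — the claim does not concern real property. Met.
  → The court lacks jurisdiction.
The Harkbourne District Court:
  (a) The plaintiff resides in Wynstead, which is not Harkbourne. Satisfied.
  (b) The claim is an employment claim. Not met.
  (c) Jonquil Trading is organised under the laws of Harkbourne — that alternative is enough. Condition met.
  (d) The corporate defendant(s) have their principal place of business in Kelport, not Harkbourne. However, the claim is an employment claim, so the 'unless' proviso supplies this condition. Condition met.
  → The court lacks jurisdiction.

the Superior Court of Kelport; the Zefen High Bench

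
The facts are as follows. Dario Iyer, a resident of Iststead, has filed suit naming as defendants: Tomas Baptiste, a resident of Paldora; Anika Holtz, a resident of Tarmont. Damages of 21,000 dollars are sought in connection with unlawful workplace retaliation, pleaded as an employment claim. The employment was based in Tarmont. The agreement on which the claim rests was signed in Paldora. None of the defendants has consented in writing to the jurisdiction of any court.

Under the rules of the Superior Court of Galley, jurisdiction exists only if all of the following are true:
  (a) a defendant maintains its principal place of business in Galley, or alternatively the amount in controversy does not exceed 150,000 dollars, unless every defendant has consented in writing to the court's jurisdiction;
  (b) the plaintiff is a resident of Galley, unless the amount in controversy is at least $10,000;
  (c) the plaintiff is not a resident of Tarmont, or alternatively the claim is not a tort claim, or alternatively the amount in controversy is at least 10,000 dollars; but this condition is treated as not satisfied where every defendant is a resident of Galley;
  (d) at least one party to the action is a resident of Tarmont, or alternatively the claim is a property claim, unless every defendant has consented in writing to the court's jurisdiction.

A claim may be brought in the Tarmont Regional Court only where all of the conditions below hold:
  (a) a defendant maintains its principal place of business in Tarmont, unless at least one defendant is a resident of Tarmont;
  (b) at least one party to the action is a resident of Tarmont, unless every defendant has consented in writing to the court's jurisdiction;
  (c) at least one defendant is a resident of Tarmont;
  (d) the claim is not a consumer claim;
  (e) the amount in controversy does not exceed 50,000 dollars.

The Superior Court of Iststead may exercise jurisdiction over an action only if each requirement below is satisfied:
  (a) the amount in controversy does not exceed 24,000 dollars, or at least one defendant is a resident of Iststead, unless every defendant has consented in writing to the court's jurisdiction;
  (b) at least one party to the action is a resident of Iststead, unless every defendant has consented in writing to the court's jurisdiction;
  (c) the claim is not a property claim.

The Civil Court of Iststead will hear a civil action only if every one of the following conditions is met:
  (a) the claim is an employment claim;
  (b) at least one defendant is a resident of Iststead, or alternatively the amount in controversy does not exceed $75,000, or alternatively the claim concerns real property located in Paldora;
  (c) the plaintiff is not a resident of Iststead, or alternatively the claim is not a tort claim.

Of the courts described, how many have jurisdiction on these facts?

4

The Superior Court of Galley:
  (a) The amount in controversy is $21,000, within the 150,000 dollars ceiling, which satisfies one of the alternatives. Satisfied.
  (b) The plaintiff resides in Iststead, not Galley. The proviso rescues it, though: the amount in controversy is $21,000, which meets the 10,000 dollars floor. Condition met.
  (c) The plaintiff resides in Iststead, which is not Tarmont, which satisfies one of the alternatives. And the carve-out is inapplicable — the defendants reside as follows — Tomas Baptiste in Paldora, Anika Holtz in Tarmont — not all in Galley. Satisfied.
  (d) Anika Holtz resides in Tarmont — that alternative is enough. Condition met.
  → All conditions met; jurisdiction exists.
The Tarmont Regional Court:
  (a) No defendant is a corporation. But Anika Holtz resides in Tarmont, and the 'unless' clause therefore excuses the requirement. Met.
  (b) Anika Holtz resides in Tarmont. Met.
  (c) Anika Holtz resides in Tarmont. Met.
  (d) The claim is an employment claim, not a consumer claim. Satisfied.
  (e) The amount in controversy is $21,000, within the USD 50,000 ceiling. Satisfied.
  → Every requirement is satisfied — jurisdiction.
The Superior Court of Iststead:
  (a) The amount in controversy is USD 21,000, within the 24,000 dollars ceiling, so this disjunct is met. Satisfied.
  (b) Dario Iyer resides in Iststead. Satisfied.
  (c) The claim is an employment claim, not a property claim. Condition met.
  → The court has jurisdiction.
The Civil Court of Iststead:
  (a) The claim is an employment claim. Satisfied.
  (b) The amount in controversy is USD 21,000, within the USD 75,000 ceiling — that alternative is enough. Condition met.
  (c) The claim is an employment claim, not a tort claim, so this disjunct is met. Met.
  → All conditions met; jurisdiction exists.
Courts with jurisdiction: the Superior Court of Galley, the Tarmont Regional Court, the Superior Court of Iststead, the Civil Court of Iststead — 4 in total.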